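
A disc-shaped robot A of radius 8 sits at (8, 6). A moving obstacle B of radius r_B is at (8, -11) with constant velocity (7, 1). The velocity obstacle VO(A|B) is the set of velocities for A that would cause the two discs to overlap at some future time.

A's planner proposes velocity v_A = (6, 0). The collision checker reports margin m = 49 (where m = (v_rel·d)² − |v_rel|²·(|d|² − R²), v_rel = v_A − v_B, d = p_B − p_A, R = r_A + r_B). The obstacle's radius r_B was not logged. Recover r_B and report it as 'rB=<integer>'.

m = 49
d = (0, -17);  v_rel = (-1, -1),  |v_rel|² = 2
v_rel×d = (-1)·(-17) − (-1)·(0) = 17
since m = R²·2 − 17²:  R² = (289 + 49) / 2 = 169
R = √169 = 13  ⇒  r_B = 13 − 8 = 5

rB=5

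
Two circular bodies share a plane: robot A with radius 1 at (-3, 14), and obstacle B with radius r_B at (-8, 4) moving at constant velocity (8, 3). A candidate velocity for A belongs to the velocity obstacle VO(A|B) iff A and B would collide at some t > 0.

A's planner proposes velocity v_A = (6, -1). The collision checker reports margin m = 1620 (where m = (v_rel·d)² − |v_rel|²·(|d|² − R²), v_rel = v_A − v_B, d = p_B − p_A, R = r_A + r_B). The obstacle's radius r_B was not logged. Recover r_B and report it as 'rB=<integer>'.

m = 1620
d = (-5, -10);  v_rel = (-2, -4),  |v_rel|² = 20
v_rel×d = (-2)·(-10) − (-4)·(-5) = 0
since m = R²·20 − 0²:  R² = (0 + 1620) / 20 = 81
R = √81 = 9  ⇒  r_B = 9 − 1 = 8

rB=8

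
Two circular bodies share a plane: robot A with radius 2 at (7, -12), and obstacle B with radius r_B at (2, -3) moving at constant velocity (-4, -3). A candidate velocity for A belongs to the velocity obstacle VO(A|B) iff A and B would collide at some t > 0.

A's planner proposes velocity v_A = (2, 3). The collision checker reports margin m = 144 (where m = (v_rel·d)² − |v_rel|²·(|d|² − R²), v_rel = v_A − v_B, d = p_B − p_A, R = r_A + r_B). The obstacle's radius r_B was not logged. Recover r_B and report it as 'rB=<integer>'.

m = 144
d = (-5, 9);  v_rel = (6, 6),  |v_rel|² = 72
v_rel×d = (6)·(9) − (6)·(-5) = 84
since m = R²·72 − 84²:  R² = (7056 + 144) / 72 = 100
R = √100 = 10  ⇒  r_B = 10 − 2 = 8

rB=8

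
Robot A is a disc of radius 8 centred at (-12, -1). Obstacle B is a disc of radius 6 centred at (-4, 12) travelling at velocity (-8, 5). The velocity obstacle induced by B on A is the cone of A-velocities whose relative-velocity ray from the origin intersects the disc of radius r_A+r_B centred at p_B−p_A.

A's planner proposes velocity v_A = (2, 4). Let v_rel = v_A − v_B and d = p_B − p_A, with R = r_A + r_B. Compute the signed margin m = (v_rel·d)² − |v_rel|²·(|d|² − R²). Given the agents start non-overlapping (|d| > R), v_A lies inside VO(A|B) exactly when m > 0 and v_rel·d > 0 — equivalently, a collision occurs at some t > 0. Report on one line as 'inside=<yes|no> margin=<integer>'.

d = (8, 13),  |d|² = 233;  R = 8+6 = 14,  c = 233−14² = 37
v_rel = (10, -1),  |v_rel|² = 101;  v_rel·d = (10)·(8) + (-1)·(13) = 67
101·t² − 134·t + 37 = 0  ⇒  m = 67² − 101·37 = 752
m = 752 > 0,  v_rel·d = 67 > 0  ⇒  inside

inside=yes margin=752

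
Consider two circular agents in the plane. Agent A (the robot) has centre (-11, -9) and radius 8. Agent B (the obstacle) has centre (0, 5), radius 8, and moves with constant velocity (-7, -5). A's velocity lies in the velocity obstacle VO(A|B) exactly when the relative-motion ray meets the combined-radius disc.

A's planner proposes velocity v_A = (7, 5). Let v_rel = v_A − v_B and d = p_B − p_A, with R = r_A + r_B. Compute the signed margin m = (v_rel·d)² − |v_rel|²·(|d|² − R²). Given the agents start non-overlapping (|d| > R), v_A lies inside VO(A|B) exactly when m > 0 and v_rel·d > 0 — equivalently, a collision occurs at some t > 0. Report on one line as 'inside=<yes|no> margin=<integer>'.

d = (11, 14),  |d|² = 317;  R = 8+8 = 16,  c = 317−16² = 61
v_rel = (14, 10),  |v_rel|² = 296;  v_rel·d = (14)·(11) + (10)·(14) = 294
296·t² − 588·t + 61 = 0  ⇒  m = 294² − 296·61 = 68380
m = 68380 > 0,  v_rel·d = 294 > 0  ⇒  inside

inside=yes margin=68380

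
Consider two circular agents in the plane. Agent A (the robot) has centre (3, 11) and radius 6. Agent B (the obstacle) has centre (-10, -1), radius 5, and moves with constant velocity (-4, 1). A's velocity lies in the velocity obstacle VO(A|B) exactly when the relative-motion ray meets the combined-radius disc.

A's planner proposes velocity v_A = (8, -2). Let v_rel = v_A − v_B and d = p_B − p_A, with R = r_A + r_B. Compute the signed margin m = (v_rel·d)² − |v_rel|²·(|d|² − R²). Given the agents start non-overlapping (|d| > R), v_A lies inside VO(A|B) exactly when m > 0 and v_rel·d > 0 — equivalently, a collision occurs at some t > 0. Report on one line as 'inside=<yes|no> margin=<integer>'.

d = (-13, -12),  |d|² = 313;  R = 6+5 = 11,  c = 313−11² = 192
v_rel = (12, -3),  |v_rel|² = 153;  v_rel·d = (12)·(-13) + (-3)·(-12) = -120
153·t² + 240·t + 192 = 0  ⇒  m = (-120)² − 153·192 = -14976
m = -14976 < 0,  v_rel·d = -120 < 0  ⇒  outside

inside=no margin=-14976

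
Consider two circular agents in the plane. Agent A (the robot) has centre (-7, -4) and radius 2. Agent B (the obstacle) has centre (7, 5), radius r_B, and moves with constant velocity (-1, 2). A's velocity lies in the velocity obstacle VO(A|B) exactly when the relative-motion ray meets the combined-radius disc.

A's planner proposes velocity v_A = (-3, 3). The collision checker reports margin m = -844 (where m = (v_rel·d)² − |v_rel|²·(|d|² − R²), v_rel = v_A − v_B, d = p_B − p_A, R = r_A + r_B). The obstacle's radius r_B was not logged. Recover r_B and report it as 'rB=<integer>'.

m = -844
d = (14, 9);  v_rel = (-2, 1),  |v_rel|² = 5
v_rel×d = (-2)·(9) − (1)·(14) = -32
since m = R²·5 − (-32)²:  R² = (1024 + -844) / 5 = 36
R = √36 = 6  ⇒  r_B = 6 − 2 = 4

rB=4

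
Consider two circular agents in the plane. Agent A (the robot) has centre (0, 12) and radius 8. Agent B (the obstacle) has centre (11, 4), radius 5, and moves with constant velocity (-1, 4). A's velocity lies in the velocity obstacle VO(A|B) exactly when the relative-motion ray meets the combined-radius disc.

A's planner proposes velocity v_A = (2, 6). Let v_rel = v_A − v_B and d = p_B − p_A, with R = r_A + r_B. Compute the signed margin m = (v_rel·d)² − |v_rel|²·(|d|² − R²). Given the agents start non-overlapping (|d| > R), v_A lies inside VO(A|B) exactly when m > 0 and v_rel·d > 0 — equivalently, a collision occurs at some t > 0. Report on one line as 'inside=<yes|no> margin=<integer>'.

d = (11, -8),  |d|² = 185;  R = 8+5 = 13,  c = 185−13² = 16
v_rel = (3, 2),  |v_rel|² = 13;  v_rel·d = (3)·(11) + (2)·(-8) = 17
13·t² − 34·t + 16 = 0  ⇒  m = 17² − 13·16 = 81
m = 81 > 0,  v_rel·d = 17 > 0  ⇒  inside

inside=yes margin=81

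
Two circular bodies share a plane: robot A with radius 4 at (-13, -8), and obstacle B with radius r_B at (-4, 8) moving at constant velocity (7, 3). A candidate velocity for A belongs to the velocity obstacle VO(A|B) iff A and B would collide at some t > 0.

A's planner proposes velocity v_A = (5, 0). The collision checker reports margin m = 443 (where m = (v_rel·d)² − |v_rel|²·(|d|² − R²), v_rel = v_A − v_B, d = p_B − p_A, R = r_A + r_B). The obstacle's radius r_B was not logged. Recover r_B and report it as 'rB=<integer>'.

m = 443
d = (9, 16);  v_rel = (-2, -3),  |v_rel|² = 13
v_rel×d = (-2)·(16) − (-3)·(9) = -5
since m = R²·13 − (-5)²:  R² = (25 + 443) / 13 = 36
R = √36 = 6  ⇒  r_B = 6 − 4 = 2

rB=2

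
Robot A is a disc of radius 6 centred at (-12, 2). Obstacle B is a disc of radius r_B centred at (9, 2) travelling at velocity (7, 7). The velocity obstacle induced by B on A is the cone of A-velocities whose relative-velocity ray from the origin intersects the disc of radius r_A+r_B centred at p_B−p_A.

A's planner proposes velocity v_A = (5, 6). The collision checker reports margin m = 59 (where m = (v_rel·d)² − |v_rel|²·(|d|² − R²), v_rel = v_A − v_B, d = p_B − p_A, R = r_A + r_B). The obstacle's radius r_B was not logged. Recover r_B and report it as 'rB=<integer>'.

m = 59
d = (21, 0);  v_rel = (-2, -1),  |v_rel|² = 5
v_rel×d = (-2)·(0) − (-1)·(21) = 21
since m = R²·5 − 21²:  R² = (441 + 59) / 5 = 100
R = √100 = 10  ⇒  r_B = 10 − 6 = 4

rB=4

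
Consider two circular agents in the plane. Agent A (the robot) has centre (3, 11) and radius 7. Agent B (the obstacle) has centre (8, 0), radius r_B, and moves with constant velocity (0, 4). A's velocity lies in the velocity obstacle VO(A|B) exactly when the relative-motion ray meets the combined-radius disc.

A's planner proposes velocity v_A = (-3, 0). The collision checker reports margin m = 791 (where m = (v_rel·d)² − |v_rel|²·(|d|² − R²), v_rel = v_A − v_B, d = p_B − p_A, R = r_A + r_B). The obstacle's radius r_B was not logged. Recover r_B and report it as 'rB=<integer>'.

m = 791
d = (5, -11);  v_rel = (-3, -4),  |v_rel|² = 25
v_rel×d = (-3)·(-11) − (-4)·(5) = 53
since m = R²·25 − 53²:  R² = (2809 + 791) / 25 = 144
R = √144 = 12  ⇒  r_B = 12 − 7 = 5

rB=5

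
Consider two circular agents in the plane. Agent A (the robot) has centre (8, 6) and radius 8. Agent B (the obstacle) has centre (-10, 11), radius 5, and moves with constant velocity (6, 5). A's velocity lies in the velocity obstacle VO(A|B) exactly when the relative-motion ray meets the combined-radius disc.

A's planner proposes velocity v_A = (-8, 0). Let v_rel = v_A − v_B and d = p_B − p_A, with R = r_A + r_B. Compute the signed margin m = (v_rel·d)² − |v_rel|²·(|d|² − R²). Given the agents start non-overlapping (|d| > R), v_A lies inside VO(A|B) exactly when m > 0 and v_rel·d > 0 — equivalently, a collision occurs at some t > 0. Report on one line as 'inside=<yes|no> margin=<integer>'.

d = (-18, 5),  |d|² = 349;  R = 8+5 = 13,  c = 349−13² = 180
v_rel = (-14, -5),  |v_rel|² = 221;  v_rel·d = (-14)·(-18) + (-5)·(5) = 227
221·t² − 454·t + 180 = 0  ⇒  m = 227² − 221·180 = 11749
m = 11749 > 0,  v_rel·d = 227 > 0  ⇒  inside

inside=yes margin=11749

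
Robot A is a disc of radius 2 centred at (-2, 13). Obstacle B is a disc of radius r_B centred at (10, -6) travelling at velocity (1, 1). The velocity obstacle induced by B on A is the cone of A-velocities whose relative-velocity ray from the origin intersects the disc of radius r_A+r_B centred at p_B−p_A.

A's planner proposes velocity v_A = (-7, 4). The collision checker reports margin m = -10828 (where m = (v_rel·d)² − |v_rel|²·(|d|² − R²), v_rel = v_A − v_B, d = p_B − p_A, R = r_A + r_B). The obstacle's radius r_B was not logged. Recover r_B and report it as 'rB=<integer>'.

m = -10828
d = (12, -19);  v_rel = (-8, 3),  |v_rel|² = 73
v_rel×d = (-8)·(-19) − (3)·(12) = 116
since m = R²·73 − 116²:  R² = (13456 + -10828) / 73 = 36
R = √36 = 6  ⇒  r_B = 6 − 2 = 4

rB=4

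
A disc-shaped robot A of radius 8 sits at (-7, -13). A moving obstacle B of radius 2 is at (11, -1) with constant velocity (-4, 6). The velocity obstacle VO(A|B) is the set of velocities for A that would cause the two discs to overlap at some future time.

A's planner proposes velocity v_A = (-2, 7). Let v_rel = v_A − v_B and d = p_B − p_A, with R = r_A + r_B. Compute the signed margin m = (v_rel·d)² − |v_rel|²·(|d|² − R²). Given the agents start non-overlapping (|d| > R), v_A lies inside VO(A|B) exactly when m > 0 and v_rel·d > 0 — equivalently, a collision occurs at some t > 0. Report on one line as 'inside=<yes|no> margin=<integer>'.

d = (18, 12),  |d|² = 468;  R = 8+2 = 10,  c = 468−10² = 368
v_rel = (2, 1),  |v_rel|² = 5;  v_rel·d = (2)·(18) + (1)·(12) = 48
5·t² − 96·t + 368 = 0  ⇒  m = 48² − 5·368 = 464
m = 464 > 0,  v_rel·d = 48 > 0  ⇒  inside

inside=yes margin=464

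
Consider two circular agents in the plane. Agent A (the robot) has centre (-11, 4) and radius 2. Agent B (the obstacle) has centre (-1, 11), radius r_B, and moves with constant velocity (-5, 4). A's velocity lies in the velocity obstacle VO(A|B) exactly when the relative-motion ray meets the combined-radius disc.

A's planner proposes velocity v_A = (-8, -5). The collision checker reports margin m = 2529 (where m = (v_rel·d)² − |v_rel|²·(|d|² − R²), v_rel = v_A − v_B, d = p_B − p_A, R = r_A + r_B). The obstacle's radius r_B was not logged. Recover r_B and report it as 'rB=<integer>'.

m = 2529
d = (10, 7);  v_rel = (-3, -9),  |v_rel|² = 90
v_rel×d = (-3)·(7) − (-9)·(10) = 69
since m = R²·90 − 69²:  R² = (4761 + 2529) / 90 = 81
R = √81 = 9  ⇒  r_B = 9 − 2 = 7

rB=7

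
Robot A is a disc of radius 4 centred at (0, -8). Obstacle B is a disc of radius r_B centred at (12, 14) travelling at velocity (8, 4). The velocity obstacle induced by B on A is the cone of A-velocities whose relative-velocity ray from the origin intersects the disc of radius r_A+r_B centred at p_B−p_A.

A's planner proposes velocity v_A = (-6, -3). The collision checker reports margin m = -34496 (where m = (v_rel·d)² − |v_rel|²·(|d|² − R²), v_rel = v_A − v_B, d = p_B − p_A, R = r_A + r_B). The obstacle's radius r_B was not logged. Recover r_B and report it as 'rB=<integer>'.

m = -34496
d = (12, 22);  v_rel = (-14, -7),  |v_rel|² = 245
v_rel×d = (-14)·(22) − (-7)·(12) = -224
since m = R²·245 − (-224)²:  R² = (50176 + -34496) / 245 = 64
R = √64 = 8  ⇒  r_B = 8 − 4 = 4

rB=4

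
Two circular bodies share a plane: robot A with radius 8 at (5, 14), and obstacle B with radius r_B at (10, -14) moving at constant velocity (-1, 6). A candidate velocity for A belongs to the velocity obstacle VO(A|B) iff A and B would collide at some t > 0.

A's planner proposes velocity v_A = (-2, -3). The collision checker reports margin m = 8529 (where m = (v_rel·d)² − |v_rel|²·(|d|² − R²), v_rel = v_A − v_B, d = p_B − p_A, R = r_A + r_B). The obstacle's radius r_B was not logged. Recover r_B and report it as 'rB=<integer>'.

m = 8529
d = (5, -28);  v_rel = (-1, -9),  |v_rel|² = 82
v_rel×d = (-1)·(-28) − (-9)·(5) = 73
since m = R²·82 − 73²:  R² = (5329 + 8529) / 82 = 169
R = √169 = 13  ⇒  r_B = 13 − 8 = 5

rB=5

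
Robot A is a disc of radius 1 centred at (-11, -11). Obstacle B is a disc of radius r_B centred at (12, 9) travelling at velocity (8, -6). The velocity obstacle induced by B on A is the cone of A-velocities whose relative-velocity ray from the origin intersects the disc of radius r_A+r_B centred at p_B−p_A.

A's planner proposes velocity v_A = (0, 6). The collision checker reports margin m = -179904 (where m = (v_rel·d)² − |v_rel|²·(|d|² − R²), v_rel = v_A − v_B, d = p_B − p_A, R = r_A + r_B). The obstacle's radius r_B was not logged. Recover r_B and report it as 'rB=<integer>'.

m = -179904
d = (23, 20);  v_rel = (-8, 12),  |v_rel|² = 208
v_rel×d = (-8)·(20) − (12)·(23) = -436
since m = R²·208 − (-436)²:  R² = (190096 + -179904) / 208 = 49
R = √49 = 7  ⇒  r_B = 7 − 1 = 6

rB=6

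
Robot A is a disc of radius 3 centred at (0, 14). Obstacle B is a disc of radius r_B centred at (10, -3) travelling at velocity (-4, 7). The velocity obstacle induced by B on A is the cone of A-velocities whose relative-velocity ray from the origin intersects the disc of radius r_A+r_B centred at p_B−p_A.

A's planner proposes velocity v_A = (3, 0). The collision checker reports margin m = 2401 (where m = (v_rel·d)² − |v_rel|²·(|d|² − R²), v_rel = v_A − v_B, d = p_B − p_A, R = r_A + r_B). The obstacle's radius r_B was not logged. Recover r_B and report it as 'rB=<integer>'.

m = 2401
d = (10, -17);  v_rel = (7, -7),  |v_rel|² = 98
v_rel×d = (7)·(-17) − (-7)·(10) = -49
since m = R²·98 − (-49)²:  R² = (2401 + 2401) / 98 = 49
R = √49 = 7  ⇒  r_B = 7 − 3 = 4

rB=4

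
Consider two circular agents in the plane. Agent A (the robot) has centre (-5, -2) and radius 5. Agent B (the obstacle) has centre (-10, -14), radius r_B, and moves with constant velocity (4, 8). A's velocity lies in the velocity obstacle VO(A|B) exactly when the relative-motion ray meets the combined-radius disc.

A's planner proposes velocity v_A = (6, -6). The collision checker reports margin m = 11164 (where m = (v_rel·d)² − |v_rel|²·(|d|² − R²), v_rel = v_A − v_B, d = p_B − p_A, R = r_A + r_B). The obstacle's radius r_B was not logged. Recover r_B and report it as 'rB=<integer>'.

m = 11164
d = (-5, -12);  v_rel = (2, -14),  |v_rel|² = 200
v_rel×d = (2)·(-12) − (-14)·(-5) = -94
since m = R²·200 − (-94)²:  R² = (8836 + 11164) / 200 = 100
R = √100 = 10  ⇒  r_B = 10 − 5 = 5

rB=5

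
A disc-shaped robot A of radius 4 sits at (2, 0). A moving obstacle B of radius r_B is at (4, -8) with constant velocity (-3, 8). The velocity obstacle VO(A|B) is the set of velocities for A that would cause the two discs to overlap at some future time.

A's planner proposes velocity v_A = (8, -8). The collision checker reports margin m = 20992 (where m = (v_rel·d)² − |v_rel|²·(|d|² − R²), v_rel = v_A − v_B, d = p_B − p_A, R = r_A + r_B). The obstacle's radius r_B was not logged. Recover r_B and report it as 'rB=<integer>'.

m = 20992
d = (2, -8);  v_rel = (11, -16),  |v_rel|² = 377
v_rel×d = (11)·(-8) − (-16)·(2) = -56
since m = R²·377 − (-56)²:  R² = (3136 + 20992) / 377 = 64
R = √64 = 8  ⇒  r_B = 8 − 4 = 4

rB=4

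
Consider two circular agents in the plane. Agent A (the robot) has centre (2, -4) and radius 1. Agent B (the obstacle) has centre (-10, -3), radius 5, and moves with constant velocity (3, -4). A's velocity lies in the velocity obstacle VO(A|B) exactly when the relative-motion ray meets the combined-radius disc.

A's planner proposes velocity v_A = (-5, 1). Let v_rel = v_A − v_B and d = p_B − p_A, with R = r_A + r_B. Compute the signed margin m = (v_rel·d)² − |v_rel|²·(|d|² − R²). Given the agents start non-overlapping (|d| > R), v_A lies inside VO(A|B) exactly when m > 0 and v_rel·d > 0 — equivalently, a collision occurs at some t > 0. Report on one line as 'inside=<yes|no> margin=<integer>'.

d = (-12, 1),  |d|² = 145;  R = 1+5 = 6,  c = 145−6² = 109
v_rel = (-8, 5),  |v_rel|² = 89;  v_rel·d = (-8)·(-12) + (5)·(1) = 101
89·t² − 202·t + 109 = 0  ⇒  m = 101² − 89·109 = 500
m = 500 > 0,  v_rel·d = 101 > 0  ⇒  inside

inside=yes margin=500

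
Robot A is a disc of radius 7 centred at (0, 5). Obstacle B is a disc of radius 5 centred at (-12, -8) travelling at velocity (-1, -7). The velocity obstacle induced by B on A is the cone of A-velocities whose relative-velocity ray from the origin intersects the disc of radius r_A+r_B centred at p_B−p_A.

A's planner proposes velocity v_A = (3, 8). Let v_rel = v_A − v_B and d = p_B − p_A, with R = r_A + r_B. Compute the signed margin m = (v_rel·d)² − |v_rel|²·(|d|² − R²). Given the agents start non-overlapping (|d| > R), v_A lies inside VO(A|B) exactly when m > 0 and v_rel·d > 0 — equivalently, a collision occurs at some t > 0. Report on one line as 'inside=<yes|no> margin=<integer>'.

d = (-12, -13),  |d|² = 313;  R = 7+5 = 12,  c = 313−12² = 169
v_rel = (4, 15),  |v_rel|² = 241;  v_rel·d = (4)·(-12) + (15)·(-13) = -243
241·t² + 486·t + 169 = 0  ⇒  m = (-243)² − 241·169 = 18320
m = 18320 > 0,  v_rel·d = -243 < 0  ⇒  outside

inside=no margin=18320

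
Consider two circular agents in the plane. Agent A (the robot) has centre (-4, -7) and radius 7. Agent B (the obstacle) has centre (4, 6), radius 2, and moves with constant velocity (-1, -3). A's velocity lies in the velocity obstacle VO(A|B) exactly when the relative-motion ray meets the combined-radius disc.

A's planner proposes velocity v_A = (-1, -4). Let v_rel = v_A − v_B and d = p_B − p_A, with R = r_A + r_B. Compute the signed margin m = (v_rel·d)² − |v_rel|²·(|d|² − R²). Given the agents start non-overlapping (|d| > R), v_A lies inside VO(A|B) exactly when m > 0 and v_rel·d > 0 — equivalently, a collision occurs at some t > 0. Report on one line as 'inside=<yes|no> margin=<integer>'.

d = (8, 13),  |d|² = 233;  R = 7+2 = 9,  c = 233−9² = 152
v_rel = (0, -1),  |v_rel|² = 1;  v_rel·d = (0)·(8) + (-1)·(13) = -13
1·t² + 26·t + 152 = 0  ⇒  m = (-13)² − 1·152 = 17
m = 17 > 0,  v_rel·d = -13 < 0  ⇒  outside

inside=no margin=17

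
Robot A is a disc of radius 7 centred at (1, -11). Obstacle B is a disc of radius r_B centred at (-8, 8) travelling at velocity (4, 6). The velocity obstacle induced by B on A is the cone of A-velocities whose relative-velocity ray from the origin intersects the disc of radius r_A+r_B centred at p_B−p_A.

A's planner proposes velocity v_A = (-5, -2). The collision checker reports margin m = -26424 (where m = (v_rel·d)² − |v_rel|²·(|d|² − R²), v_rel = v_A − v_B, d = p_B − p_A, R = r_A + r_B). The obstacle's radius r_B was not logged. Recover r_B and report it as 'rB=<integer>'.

m = -26424
d = (-9, 19);  v_rel = (-9, -8),  |v_rel|² = 145
v_rel×d = (-9)·(19) − (-8)·(-9) = -243
since m = R²·145 − (-243)²:  R² = (59049 + -26424) / 145 = 225
R = √225 = 15  ⇒  r_B = 15 − 7 = 8

rB=8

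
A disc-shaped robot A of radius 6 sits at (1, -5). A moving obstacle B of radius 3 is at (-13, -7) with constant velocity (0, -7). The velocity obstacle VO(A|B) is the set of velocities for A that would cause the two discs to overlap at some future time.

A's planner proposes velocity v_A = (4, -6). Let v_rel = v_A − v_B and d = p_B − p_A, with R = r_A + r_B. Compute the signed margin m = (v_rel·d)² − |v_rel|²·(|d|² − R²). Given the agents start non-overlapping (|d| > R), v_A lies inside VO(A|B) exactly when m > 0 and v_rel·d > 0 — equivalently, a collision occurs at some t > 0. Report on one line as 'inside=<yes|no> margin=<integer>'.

d = (-14, -2),  |d|² = 200;  R = 6+3 = 9,  c = 200−9² = 119
v_rel = (4, 1),  |v_rel|² = 17;  v_rel·d = (4)·(-14) + (1)·(-2) = -58
17·t² + 116·t + 119 = 0  ⇒  m = (-58)² − 17·119 = 1341
m = 1341 > 0,  v_rel·d = -58 < 0  ⇒  outside

inside=no margin=1341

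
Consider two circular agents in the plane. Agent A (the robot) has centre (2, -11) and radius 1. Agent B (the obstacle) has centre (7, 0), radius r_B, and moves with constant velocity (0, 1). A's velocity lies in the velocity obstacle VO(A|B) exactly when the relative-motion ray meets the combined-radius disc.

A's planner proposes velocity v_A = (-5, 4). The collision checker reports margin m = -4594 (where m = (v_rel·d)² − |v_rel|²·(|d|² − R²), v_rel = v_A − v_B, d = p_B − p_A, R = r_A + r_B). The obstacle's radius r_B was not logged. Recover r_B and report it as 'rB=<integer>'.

m = -4594
d = (5, 11);  v_rel = (-5, 3),  |v_rel|² = 34
v_rel×d = (-5)·(11) − (3)·(5) = -70
since m = R²·34 − (-70)²:  R² = (4900 + -4594) / 34 = 9
R = √9 = 3  ⇒  r_B = 3 − 1 = 2

rB=2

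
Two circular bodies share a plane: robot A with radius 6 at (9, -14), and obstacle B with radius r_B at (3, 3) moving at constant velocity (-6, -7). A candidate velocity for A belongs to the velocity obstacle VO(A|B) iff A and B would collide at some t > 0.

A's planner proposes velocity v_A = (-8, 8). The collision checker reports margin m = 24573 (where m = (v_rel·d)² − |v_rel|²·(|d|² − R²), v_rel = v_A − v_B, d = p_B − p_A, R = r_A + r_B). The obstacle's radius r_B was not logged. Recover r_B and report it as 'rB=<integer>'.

m = 24573
d = (-6, 17);  v_rel = (-2, 15),  |v_rel|² = 229
v_rel×d = (-2)·(17) − (15)·(-6) = 56
since m = R²·229 − 56²:  R² = (3136 + 24573) / 229 = 121
R = √121 = 11  ⇒  r_B = 11 − 6 = 5

rB=5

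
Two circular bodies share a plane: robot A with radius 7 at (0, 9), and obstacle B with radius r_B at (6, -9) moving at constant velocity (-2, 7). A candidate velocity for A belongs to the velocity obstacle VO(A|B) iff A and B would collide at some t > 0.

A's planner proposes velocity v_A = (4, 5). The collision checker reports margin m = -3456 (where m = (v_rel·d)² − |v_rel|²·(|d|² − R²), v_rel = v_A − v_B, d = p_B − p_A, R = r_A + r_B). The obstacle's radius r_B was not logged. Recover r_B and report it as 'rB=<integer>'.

m = -3456
d = (6, -18);  v_rel = (6, -2),  |v_rel|² = 40
v_rel×d = (6)·(-18) − (-2)·(6) = -96
since m = R²·40 − (-96)²:  R² = (9216 + -3456) / 40 = 144
R = √144 = 12  ⇒  r_B = 12 − 7 = 5

rB=5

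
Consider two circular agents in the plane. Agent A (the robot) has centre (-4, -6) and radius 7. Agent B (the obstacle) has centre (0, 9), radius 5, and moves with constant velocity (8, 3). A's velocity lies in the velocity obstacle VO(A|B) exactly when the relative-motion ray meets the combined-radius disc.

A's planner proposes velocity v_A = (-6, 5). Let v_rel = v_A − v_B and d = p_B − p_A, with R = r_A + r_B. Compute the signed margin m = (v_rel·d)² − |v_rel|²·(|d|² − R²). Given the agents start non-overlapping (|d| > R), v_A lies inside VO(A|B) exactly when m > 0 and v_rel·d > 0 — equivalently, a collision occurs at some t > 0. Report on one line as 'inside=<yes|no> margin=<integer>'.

d = (4, 15),  |d|² = 241;  R = 7+5 = 12,  c = 241−12² = 97
v_rel = (-14, 2),  |v_rel|² = 200;  v_rel·d = (-14)·(4) + (2)·(15) = -26
200·t² + 52·t + 97 = 0  ⇒  m = (-26)² − 200·97 = -18724
m = -18724 < 0,  v_rel·d = -26 < 0  ⇒  outside

inside=no margin=-18724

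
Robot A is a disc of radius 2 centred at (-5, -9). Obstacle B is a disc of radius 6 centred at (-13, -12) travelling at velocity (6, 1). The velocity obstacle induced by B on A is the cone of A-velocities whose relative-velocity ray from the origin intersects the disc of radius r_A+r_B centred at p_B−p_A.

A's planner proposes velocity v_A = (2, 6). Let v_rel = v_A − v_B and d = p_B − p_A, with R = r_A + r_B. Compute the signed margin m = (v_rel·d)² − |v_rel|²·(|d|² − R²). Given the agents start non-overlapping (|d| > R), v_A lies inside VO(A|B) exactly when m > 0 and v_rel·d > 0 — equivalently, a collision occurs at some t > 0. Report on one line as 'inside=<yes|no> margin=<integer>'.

d = (-8, -3),  |d|² = 73;  R = 2+6 = 8,  c = 73−8² = 9
v_rel = (-4, 5),  |v_rel|² = 41;  v_rel·d = (-4)·(-8) + (5)·(-3) = 17
41·t² − 34·t + 9 = 0  ⇒  m = 17² − 41·9 = -80
m = -80 < 0,  v_rel·d = 17 > 0  ⇒  outside

inside=no margin=-80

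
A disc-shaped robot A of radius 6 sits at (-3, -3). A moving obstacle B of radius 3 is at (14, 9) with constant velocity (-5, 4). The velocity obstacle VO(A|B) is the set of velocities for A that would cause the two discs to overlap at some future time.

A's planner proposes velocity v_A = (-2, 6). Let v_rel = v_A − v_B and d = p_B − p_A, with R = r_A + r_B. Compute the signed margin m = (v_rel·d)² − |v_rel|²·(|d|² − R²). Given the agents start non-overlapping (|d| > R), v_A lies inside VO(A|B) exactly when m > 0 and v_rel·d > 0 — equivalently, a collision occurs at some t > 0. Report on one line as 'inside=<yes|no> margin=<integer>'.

d = (17, 12),  |d|² = 433;  R = 6+3 = 9,  c = 433−9² = 352
v_rel = (3, 2),  |v_rel|² = 13;  v_rel·d = (3)·(17) + (2)·(12) = 75
13·t² − 150·t + 352 = 0  ⇒  m = 75² − 13·352 = 1049
m = 1049 > 0,  v_rel·d = 75 > 0  ⇒  inside

inside=yes margin=1049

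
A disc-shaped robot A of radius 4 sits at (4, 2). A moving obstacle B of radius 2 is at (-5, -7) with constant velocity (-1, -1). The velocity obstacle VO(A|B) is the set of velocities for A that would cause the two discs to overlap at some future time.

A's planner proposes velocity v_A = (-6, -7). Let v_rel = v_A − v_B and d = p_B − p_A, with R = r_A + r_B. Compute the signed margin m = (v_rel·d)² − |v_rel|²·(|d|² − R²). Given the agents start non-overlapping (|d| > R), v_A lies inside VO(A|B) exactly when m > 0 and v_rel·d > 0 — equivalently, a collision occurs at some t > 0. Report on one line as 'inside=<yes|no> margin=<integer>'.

d = (-9, -9),  |d|² = 162;  R = 4+2 = 6,  c = 162−6² = 126
v_rel = (-5, -6),  |v_rel|² = 61;  v_rel·d = (-5)·(-9) + (-6)·(-9) = 99
61·t² − 198·t + 126 = 0  ⇒  m = 99² − 61·126 = 2115
m = 2115 > 0,  v_rel·d = 99 > 0  ⇒  inside

inside=yes margin=2115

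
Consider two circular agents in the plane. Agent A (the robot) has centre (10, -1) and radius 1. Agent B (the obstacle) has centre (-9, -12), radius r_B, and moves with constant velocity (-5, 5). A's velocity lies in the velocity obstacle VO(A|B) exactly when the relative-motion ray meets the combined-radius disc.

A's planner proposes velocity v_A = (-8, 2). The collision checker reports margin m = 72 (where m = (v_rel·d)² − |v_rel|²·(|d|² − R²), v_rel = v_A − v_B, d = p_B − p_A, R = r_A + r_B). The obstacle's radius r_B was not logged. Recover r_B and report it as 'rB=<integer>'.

m = 72
d = (-19, -11);  v_rel = (-3, -3),  |v_rel|² = 18
v_rel×d = (-3)·(-11) − (-3)·(-19) = -24
since m = R²·18 − (-24)²:  R² = (576 + 72) / 18 = 36
R = √36 = 6  ⇒  r_B = 6 − 1 = 5

rB=5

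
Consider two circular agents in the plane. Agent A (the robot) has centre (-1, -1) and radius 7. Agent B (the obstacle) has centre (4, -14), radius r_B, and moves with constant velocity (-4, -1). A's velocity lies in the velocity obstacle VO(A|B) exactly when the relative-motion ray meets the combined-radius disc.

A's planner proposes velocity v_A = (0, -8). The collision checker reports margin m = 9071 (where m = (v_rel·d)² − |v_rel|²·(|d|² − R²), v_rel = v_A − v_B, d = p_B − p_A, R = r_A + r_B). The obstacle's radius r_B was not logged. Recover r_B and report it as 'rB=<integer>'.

m = 9071
d = (5, -13);  v_rel = (4, -7),  |v_rel|² = 65
v_rel×d = (4)·(-13) − (-7)·(5) = -17
since m = R²·65 − (-17)²:  R² = (289 + 9071) / 65 = 144
R = √144 = 12  ⇒  r_B = 12 − 7 = 5

rB=5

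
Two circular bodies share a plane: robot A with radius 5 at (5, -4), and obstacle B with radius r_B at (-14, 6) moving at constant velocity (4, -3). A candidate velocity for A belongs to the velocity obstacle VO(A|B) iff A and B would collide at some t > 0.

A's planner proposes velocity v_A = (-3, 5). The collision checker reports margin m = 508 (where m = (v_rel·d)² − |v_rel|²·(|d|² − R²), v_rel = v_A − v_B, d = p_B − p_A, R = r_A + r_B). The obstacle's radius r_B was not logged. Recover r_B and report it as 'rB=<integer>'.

m = 508
d = (-19, 10);  v_rel = (-7, 8),  |v_rel|² = 113
v_rel×d = (-7)·(10) − (8)·(-19) = 82
since m = R²·113 − 82²:  R² = (6724 + 508) / 113 = 64
R = √64 = 8  ⇒  r_B = 8 − 5 = 3

rB=3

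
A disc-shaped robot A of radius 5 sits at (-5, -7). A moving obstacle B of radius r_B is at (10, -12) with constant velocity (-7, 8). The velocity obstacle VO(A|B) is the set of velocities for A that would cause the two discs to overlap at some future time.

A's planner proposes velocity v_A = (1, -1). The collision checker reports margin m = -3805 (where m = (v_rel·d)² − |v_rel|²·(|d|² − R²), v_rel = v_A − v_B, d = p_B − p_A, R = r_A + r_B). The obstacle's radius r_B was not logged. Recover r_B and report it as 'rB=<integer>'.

m = -3805
d = (15, -5);  v_rel = (8, -9),  |v_rel|² = 145
v_rel×d = (8)·(-5) − (-9)·(15) = 95
since m = R²·145 − 95²:  R² = (9025 + -3805) / 145 = 36
R = √36 = 6  ⇒  r_B = 6 − 5 = 1

rB=1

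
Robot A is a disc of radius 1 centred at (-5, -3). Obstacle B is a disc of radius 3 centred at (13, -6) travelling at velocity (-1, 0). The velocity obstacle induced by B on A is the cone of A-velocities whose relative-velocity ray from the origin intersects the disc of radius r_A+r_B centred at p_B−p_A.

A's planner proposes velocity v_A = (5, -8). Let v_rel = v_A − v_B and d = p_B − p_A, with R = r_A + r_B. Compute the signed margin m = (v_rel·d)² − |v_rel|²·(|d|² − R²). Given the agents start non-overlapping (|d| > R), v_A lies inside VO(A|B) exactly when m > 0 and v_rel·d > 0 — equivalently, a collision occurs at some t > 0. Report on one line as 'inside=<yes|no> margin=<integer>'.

d = (18, -3),  |d|² = 333;  R = 1+3 = 4,  c = 333−4² = 317
v_rel = (6, -8),  |v_rel|² = 100;  v_rel·d = (6)·(18) + (-8)·(-3) = 132
100·t² − 264·t + 317 = 0  ⇒  m = 132² − 100·317 = -14276
m = -14276 < 0,  v_rel·d = 132 > 0  ⇒  outside

inside=no margin=-14276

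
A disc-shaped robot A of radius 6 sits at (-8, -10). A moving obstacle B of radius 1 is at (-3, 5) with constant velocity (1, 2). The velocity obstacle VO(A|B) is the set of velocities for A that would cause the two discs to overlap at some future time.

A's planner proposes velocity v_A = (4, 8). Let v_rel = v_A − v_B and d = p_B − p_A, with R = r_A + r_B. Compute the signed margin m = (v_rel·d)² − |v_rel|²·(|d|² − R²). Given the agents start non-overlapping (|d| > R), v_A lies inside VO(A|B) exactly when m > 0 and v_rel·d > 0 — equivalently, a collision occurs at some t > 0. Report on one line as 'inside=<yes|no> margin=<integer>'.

d = (5, 15),  |d|² = 250;  R = 6+1 = 7,  c = 250−7² = 201
v_rel = (3, 6),  |v_rel|² = 45;  v_rel·d = (3)·(5) + (6)·(15) = 105
45·t² − 210·t + 201 = 0  ⇒  m = 105² − 45·201 = 1980
m = 1980 > 0,  v_rel·d = 105 > 0  ⇒  inside

inside=yes margin=1980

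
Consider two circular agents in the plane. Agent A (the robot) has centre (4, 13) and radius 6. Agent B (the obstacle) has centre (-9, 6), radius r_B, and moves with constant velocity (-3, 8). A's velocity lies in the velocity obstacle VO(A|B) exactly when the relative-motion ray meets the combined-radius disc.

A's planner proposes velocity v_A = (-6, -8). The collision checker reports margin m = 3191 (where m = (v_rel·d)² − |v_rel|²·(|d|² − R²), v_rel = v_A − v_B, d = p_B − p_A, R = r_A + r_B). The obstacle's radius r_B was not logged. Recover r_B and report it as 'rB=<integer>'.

m = 3191
d = (-13, -7);  v_rel = (-3, -16),  |v_rel|² = 265
v_rel×d = (-3)·(-7) − (-16)·(-13) = -187
since m = R²·265 − (-187)²:  R² = (34969 + 3191) / 265 = 144
R = √144 = 12  ⇒  r_B = 12 − 6 = 6

rB=6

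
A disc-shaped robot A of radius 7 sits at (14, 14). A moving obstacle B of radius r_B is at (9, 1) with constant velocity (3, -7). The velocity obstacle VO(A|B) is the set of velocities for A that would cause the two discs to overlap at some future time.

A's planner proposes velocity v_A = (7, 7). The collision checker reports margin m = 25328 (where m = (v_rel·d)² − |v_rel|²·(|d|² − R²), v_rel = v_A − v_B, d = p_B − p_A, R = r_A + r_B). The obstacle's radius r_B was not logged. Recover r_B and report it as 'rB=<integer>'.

m = 25328
d = (-5, -13);  v_rel = (4, 14),  |v_rel|² = 212
v_rel×d = (4)·(-13) − (14)·(-5) = 18
since m = R²·212 − 18²:  R² = (324 + 25328) / 212 = 121
R = √121 = 11  ⇒  r_B = 11 − 7 = 4

rB=4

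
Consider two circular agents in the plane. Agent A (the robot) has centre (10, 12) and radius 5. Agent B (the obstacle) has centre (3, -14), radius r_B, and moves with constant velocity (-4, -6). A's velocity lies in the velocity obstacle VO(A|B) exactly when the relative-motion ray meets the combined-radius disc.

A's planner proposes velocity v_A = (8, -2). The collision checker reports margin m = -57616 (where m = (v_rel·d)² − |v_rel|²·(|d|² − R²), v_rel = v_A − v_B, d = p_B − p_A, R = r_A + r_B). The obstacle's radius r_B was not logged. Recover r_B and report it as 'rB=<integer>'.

m = -57616
d = (-7, -26);  v_rel = (12, 4),  |v_rel|² = 160
v_rel×d = (12)·(-26) − (4)·(-7) = -284
since m = R²·160 − (-284)²:  R² = (80656 + -57616) / 160 = 144
R = √144 = 12  ⇒  r_B = 12 − 5 = 7

rB=7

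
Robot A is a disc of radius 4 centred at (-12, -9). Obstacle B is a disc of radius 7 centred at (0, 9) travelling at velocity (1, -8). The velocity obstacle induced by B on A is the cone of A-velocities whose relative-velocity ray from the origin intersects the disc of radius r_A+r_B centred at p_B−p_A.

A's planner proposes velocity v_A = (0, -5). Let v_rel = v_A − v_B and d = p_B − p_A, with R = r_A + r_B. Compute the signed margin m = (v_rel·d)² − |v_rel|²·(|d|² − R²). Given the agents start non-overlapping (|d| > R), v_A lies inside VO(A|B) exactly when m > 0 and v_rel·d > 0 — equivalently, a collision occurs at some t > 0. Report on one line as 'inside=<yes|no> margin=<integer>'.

d = (12, 18),  |d|² = 468;  R = 4+7 = 11,  c = 468−11² = 347
v_rel = (-1, 3),  |v_rel|² = 10;  v_rel·d = (-1)·(12) + (3)·(18) = 42
10·t² − 84·t + 347 = 0  ⇒  m = 42² − 10·347 = -1706
m = -1706 < 0,  v_rel·d = 42 > 0  ⇒  outside

inside=no margin=-1706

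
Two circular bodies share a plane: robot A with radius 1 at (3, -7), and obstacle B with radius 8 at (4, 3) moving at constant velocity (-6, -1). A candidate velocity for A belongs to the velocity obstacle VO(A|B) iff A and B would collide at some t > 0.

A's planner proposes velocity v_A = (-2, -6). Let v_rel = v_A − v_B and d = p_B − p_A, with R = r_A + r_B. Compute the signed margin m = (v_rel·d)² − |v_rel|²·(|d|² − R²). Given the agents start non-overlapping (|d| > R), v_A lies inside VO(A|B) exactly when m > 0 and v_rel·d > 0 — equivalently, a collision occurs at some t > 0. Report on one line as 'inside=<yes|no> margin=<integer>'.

d = (1, 10),  |d|² = 101;  R = 1+8 = 9,  c = 101−9² = 20
v_rel = (4, -5),  |v_rel|² = 41;  v_rel·d = (4)·(1) + (-5)·(10) = -46
41·t² + 92·t + 20 = 0  ⇒  m = (-46)² − 41·20 = 1296
m = 1296 > 0,  v_rel·d = -46 < 0  ⇒  outside

inside=no margin=1296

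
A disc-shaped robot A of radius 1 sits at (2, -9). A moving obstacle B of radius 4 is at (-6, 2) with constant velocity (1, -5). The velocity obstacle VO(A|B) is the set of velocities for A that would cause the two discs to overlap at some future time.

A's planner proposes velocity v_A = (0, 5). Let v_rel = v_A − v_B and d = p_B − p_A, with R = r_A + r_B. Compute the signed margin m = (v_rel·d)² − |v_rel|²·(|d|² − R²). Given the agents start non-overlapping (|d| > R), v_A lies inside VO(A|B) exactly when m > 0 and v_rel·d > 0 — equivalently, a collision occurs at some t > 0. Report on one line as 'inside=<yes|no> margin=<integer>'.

d = (-8, 11),  |d|² = 185;  R = 1+4 = 5,  c = 185−5² = 160
v_rel = (-1, 10),  |v_rel|² = 101;  v_rel·d = (-1)·(-8) + (10)·(11) = 118
101·t² − 236·t + 160 = 0  ⇒  m = 118² − 101·160 = -2236
m = -2236 < 0,  v_rel·d = 118 > 0  ⇒  outside

inside=no margin=-2236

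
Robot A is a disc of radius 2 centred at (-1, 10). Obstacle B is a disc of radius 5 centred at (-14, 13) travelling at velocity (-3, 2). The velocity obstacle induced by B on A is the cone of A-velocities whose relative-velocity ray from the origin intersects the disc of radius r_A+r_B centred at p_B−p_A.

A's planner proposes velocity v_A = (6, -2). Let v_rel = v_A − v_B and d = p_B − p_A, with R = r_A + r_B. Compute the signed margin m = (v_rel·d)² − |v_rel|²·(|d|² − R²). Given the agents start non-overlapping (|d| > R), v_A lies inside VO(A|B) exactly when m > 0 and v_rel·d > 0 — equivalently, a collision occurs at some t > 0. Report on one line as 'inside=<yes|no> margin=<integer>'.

d = (-13, 3),  |d|² = 178;  R = 2+5 = 7,  c = 178−7² = 129
v_rel = (9, -4),  |v_rel|² = 97;  v_rel·d = (9)·(-13) + (-4)·(3) = -129
97·t² + 258·t + 129 = 0  ⇒  m = (-129)² − 97·129 = 4128
m = 4128 > 0,  v_rel·d = -129 < 0  ⇒  outside

inside=no margin=4128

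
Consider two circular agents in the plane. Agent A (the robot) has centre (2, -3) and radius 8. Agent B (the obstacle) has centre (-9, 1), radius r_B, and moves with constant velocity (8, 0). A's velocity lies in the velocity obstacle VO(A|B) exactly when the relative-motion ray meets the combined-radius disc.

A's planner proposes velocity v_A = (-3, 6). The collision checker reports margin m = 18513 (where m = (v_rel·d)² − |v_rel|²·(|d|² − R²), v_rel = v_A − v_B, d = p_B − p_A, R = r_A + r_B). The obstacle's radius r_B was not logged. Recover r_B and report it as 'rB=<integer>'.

m = 18513
d = (-11, 4);  v_rel = (-11, 6),  |v_rel|² = 157
v_rel×d = (-11)·(4) − (6)·(-11) = 22
since m = R²·157 − 22²:  R² = (484 + 18513) / 157 = 121
R = √121 = 11  ⇒  r_B = 11 − 8 = 3

rB=3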